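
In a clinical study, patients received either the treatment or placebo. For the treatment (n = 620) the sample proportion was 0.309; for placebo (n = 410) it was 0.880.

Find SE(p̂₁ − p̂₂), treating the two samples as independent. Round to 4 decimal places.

The two standard errors are √(0.3090×0.6910/620) = 0.01856 and √(0.8800×0.1200/410) = 0.01605.
Because the samples are independent, SE_diff = √(0.01856² + 0.01605²) = 0.02454.

0.0245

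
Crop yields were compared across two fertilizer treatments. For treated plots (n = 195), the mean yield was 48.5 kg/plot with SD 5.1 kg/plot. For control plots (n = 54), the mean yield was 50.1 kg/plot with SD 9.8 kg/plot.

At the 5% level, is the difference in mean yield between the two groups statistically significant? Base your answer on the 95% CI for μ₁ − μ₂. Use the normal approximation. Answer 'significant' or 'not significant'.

not significant

SE₁ = s₁/√n₁ = 5.1/√195 = 0.3652; SE₂ = 9.8/√54 = 1.3336.
Independent samples, unequal variances: SE_diff = √(SE₁² + SE₂²) = √(0.13337104 + 1.77848896) = 1.3827.
z* = 1.960, so margin of error = 1.960 × 1.3827 = 2.7101.
Difference in means = 48.5 − 50.1 = -1.6000.
-1.6000 ± 2.7101 → (-4.3101, 1.1101).
The interval (-4.3101, 1.1101) contains 0, so the difference is not significant.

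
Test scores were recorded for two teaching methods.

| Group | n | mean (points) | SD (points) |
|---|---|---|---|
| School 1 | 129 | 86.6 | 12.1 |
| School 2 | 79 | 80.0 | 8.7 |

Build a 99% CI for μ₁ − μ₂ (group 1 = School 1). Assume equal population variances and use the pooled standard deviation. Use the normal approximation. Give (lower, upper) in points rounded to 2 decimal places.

(2.57, 10.63)

Pooled variance s_p² = [128·12.1² + 78·8.7²] / (129+79−2) = 119.6325, so s_p = 10.9377.
SE_diff = s_p·√(1/n₁ + 1/n₂) = 10.9377·√(1/129 + 1/79) = 1.5626.
z* = 2.576; margin = 2.576 × 1.5626 = 4.0253.
Difference = 86.6 − 80.0 = 6.6000.
6.6000 ± 4.0253 → (2.57, 10.63).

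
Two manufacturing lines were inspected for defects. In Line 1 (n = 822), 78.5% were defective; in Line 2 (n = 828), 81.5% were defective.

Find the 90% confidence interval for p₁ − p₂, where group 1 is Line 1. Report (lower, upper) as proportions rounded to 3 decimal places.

Each SE is √(p̂(1−p̂)/n): √(0.7850·0.2150/822) = 0.01433 and √(0.8150·0.1850/828) = 0.01349.
SE(p̂₁ − p̂₂) = √(SE₁² + SE₂²) = √(0.0002053489 + 0.0001819801) = 0.01968, since the two samples are independent.
At 90% confidence z* = 1.645; margin = 1.645 × 0.01968 = 0.03237.
The difference is 0.7850 − 0.8150 = -0.0300, so the interval is -0.0300 ± 0.03237 = (-0.062, 0.002).

(-0.062, 0.002)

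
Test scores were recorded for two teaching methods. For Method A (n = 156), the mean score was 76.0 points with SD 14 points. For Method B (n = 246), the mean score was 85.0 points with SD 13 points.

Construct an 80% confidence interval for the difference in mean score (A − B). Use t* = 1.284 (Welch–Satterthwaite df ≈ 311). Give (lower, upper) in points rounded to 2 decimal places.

SE₁ = s₁/√n₁ = 14/√156 = 1.1209; SE₂ = 13/√246 = 0.8288.
Independent samples, unequal variances: SE_diff = √(SE₁² + SE₂²) = √(1.25641681 + 0.68690944) = 1.3940.
t* = 1.284, so margin of error = 1.284 × 1.3940 = 1.7899.
Difference in means = 76.0 − 85.0 = -9.0000.
-9.0000 ± 1.7899 → (-10.79, -7.21).

(-10.79, -7.21)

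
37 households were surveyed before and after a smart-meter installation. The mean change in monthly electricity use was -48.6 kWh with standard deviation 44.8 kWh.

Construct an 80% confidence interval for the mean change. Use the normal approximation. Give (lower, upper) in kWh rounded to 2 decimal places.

Paired design: SE = s_d/√n = 44.8/√37 = 7.3651.
z* = 1.282; margin of error = 1.282 × 7.3651 = 9.4421.
-48.6 ± 9.4421 → (-58.04, -39.16).

(-58.04, -39.16)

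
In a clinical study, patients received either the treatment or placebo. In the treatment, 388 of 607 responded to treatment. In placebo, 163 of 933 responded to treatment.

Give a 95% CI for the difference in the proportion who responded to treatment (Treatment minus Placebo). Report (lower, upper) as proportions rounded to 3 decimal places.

p̂₁ = 388/607 = 0.6392 and p̂₂ = 163/933 = 0.1747.
SE₁ = √(p̂₁(1−p̂₁)/n₁) = √(0.6392·0.3608/607) = 0.01949; SE₂ = √(0.1747·0.8253/933) = 0.01243.
Independent samples: SE of the difference = √(SE₁² + SE₂²) = √(0.0003798601 + 0.0001545049) = 0.02312.
z* for 95% confidence is 1.960, so the margin of error is 1.960 × 0.02312 = 0.04532.
Point estimate p̂₁ − p̂₂ = 0.6392 − 0.1747 = 0.4645.
0.4645 ± 0.04532 → (0.419, 0.510).

(0.419, 0.510)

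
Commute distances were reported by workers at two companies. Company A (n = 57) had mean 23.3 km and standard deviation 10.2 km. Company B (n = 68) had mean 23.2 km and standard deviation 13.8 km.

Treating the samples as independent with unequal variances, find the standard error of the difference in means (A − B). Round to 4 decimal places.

2.1508

Per-group SEs: s₁/√n₁ = 10.2/√57 = 1.3510, s₂/√n₂ = 13.8/√68 = 1.6735.
Unpooled SE of the difference: √(1.825201 + 2.80060225) = 2.1508.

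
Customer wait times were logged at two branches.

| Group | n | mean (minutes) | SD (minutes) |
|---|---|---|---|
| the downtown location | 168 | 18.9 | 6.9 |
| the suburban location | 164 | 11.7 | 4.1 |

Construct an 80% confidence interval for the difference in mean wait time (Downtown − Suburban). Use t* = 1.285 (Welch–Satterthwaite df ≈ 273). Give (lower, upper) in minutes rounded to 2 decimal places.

(6.40, 8.00)

SE₁ = s₁/√n₁ = 6.9/√168 = 0.5323; SE₂ = 4.1/√164 = 0.3202.
Independent samples, unequal variances: SE_diff = √(SE₁² + SE₂²) = √(0.28334329 + 0.10252804) = 0.6212.
t* = 1.285, so margin of error = 1.285 × 0.6212 = 0.7982.
Difference in means = 18.9 − 11.7 = 7.2000.
7.2000 ± 0.7982 → (6.40, 8.00).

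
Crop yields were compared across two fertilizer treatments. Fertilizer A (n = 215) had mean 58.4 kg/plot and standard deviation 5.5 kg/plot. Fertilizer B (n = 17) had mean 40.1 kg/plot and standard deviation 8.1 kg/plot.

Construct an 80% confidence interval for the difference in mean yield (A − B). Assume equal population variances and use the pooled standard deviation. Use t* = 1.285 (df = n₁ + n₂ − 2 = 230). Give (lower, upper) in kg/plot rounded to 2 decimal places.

(16.45, 20.15)

Pooled variance s_p² = [214·5.5² + 16·8.1²] / (215+17−2) = 32.7098, so s_p = 5.7192.
SE_diff = s_p·√(1/n₁ + 1/n₂) = 5.7192·√(1/215 + 1/17) = 1.4409.
t* = 1.285; margin = 1.285 × 1.4409 = 1.8516.
Difference = 58.4 − 40.1 = 18.3000.
18.3000 ± 1.8516 → (16.45, 20.15).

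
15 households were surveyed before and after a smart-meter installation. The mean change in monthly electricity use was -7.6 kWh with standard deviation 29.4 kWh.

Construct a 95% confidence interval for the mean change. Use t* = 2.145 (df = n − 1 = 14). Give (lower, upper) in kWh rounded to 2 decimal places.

This is a matched-pairs design, so SE = s_d/√n = 29.4/√15 = 7.5910.
Margin = 2.145 × 7.5910 = 16.2827; the interval is -7.6 ± 16.2827 = (-23.88, 8.68).

(-23.88, 8.68)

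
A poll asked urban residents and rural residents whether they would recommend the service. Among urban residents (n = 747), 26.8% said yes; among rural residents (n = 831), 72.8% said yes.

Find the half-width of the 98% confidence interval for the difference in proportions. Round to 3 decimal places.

0.052

SE₁ = √(p̂₁(1−p̂₁)/n₁) = √(0.2680·0.7320/747) = 0.01621; SE₂ = √(0.7280·0.2720/831) = 0.01544.
Independent samples: SE of the difference = √(SE₁² + SE₂²) = √(0.0002627641 + 0.0002383936) = 0.02239.
z* for 98% confidence is 2.326, so the margin of error is 2.326 × 0.02239 = 0.05208.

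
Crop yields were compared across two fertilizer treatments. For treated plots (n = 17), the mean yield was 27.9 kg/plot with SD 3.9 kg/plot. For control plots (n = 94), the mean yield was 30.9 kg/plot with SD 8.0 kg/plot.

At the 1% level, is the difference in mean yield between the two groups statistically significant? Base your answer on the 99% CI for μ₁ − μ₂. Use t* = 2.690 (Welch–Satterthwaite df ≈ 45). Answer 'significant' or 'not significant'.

not significant

Per-group SEs: s₁/√n₁ = 3.9/√17 = 0.9459, s₂/√n₂ = 8.0/√94 = 0.8251.
Unpooled SE of the difference: √(0.89472681 + 0.68079001) = 1.2552.
Margin of error = t* · SE = 2.690 × 1.2552 = 3.3765.
x̄₁ − x̄₂ = 27.9 − 30.9 = -3.0000.
CI: -3.0000 ± 3.3765 = (-6.3765, 0.3765).
The interval (-6.3765, 0.3765) contains 0, so the difference is not significant.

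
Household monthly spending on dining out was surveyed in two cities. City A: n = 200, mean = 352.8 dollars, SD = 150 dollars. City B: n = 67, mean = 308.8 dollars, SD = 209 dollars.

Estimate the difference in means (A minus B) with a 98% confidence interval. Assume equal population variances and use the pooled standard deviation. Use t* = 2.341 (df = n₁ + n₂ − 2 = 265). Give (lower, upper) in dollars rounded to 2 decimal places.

Pooled variance s_p² = [199·150² + 66·209²] / (200+67−2) = 27775.2679, so s_p = 166.6591.
SE_diff = s_p·√(1/n₁ + 1/n₂) = 166.6591·√(1/200 + 1/67) = 23.5251.
t* = 2.341; margin = 2.341 × 23.5251 = 55.0723.
Difference = 352.8 − 308.8 = 44.0000.
44.0000 ± 55.0723 → (-11.07, 99.07).

(-11.07, 99.07)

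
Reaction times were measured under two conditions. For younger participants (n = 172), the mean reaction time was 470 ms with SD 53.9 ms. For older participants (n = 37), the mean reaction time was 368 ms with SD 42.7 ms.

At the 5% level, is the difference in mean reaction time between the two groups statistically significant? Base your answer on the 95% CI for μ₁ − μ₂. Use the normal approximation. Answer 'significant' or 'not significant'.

significant

Standard errors of each mean: 53.9/√172 = 4.1098 and 42.7/√37 = 7.0198.
SE(x̄₁ − x̄₂) = √(4.1098² + 7.0198²) = 8.1344 for independent samples with unequal variances.
With z* = 1.960, the margin is 1.960 × 8.1344 = 15.9434.
x̄₁ − x̄₂ = 470 − 368 = 102.0000; the interval is 102.0000 ± 15.9434 = (86.0566, 117.9434).
The interval (86.0566, 117.9434) does not contain 0, so the difference is significant.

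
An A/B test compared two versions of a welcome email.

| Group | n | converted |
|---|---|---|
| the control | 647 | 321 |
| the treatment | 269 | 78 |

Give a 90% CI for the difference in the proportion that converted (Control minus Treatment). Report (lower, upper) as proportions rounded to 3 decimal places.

p̂₁ = 321/647 = 0.4961 and p̂₂ = 78/269 = 0.2900.
SE₁ = √(p̂₁(1−p̂₁)/n₁) = √(0.4961·0.5039/647) = 0.01966; SE₂ = √(0.2900·0.7100/269) = 0.02767.
Independent samples: SE of the difference = √(SE₁² + SE₂²) = √(0.0003865156 + 0.0007656289) = 0.03394.
z* for 90% confidence is 1.645, so the margin of error is 1.645 × 0.03394 = 0.05583.
Point estimate p̂₁ − p̂₂ = 0.4961 − 0.2900 = 0.2061.
0.2061 ± 0.05583 → (0.150, 0.262).

(0.150, 0.262)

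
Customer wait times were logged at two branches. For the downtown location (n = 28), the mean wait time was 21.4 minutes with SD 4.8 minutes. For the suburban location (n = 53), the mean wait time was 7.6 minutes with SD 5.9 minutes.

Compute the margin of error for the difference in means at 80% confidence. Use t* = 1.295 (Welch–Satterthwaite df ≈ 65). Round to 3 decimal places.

1.575

Standard errors of each mean: 4.8/√28 = 0.9071 and 5.9/√53 = 0.8104.
SE(x̄₁ − x̄₂) = √(0.9071² + 0.8104²) = 1.2164 for independent samples with unequal variances.
With t* = 1.295, the margin is 1.295 × 1.2164 = 1.5752.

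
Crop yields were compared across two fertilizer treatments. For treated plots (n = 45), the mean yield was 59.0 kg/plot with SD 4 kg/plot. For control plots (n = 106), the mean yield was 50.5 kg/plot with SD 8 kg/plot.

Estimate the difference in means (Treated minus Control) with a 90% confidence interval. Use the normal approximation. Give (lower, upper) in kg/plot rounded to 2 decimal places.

(6.89, 10.11)

SE₁ = s₁/√n₁ = 4/√45 = 0.5963; SE₂ = 8/√106 = 0.7770.
Independent samples, unequal variances: SE_diff = √(SE₁² + SE₂²) = √(0.35557369 + 0.603729) = 0.9794.
z* = 1.645, so margin of error = 1.645 × 0.9794 = 1.6111.
Difference in means = 59.0 − 50.5 = 8.5000.
8.5000 ± 1.6111 → (6.89, 10.11).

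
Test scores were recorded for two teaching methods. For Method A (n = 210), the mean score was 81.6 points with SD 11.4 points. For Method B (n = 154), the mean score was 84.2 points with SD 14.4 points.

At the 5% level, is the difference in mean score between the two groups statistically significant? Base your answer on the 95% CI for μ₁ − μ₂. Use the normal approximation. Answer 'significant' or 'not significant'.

not significant

SE₁ = s₁/√n₁ = 11.4/√210 = 0.7867; SE₂ = 14.4/√154 = 1.1604.
Independent samples, unequal variances: SE_diff = √(SE₁² + SE₂²) = √(0.61889689 + 1.34652816) = 1.4019.
z* = 1.960, so margin of error = 1.960 × 1.4019 = 2.7477.
Difference in means = 81.6 − 84.2 = -2.6000.
-2.6000 ± 2.7477 → (-5.3477, 0.1477).
The interval (-5.3477, 0.1477) contains 0, so the difference is not significant.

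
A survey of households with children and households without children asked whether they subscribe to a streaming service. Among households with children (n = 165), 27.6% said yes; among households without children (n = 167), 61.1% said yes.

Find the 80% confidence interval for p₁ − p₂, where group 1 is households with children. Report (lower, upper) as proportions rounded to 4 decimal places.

SE₁ = √(p̂₁(1−p̂₁)/n₁) = √(0.2760·0.7240/165) = 0.03480; SE₂ = √(0.6110·0.3890/167) = 0.03773.
Independent samples: SE of the difference = √(SE₁² + SE₂²) = √(0.00121104 + 0.0014235529) = 0.05133.
z* for 80% confidence is 1.282, so the margin of error is 1.282 × 0.05133 = 0.06581.
Point estimate p̂₁ − p̂₂ = 0.2760 − 0.6110 = -0.3350.
-0.3350 ± 0.06581 → (-0.4008, -0.2692).

(-0.4008, -0.2692)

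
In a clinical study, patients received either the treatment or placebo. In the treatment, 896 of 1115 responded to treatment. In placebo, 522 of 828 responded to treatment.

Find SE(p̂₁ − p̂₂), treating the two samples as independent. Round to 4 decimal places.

0.0206

p̂₁ = 896/1115 = 0.8036 and p̂₂ = 522/828 = 0.6304.
SE₁ = √(p̂₁(1−p̂₁)/n₁) = √(0.8036·0.1964/1115) = 0.01190; SE₂ = √(0.6304·0.3696/828) = 0.01677.
Independent samples: SE of the difference = √(SE₁² + SE₂²) = √(0.00014161 + 0.0002812329) = 0.02056.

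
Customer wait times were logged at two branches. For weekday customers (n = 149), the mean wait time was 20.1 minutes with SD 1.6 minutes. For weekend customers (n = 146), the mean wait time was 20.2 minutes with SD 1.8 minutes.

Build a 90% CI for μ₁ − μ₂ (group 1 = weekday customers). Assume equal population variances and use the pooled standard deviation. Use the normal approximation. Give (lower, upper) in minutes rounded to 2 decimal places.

(-0.43, 0.23)

Pooled variance s_p² = [148·1.6² + 145·1.8²] / (149+146−2) = 2.8965, so s_p = 1.7019.
SE_diff = s_p·√(1/n₁ + 1/n₂) = 1.7019·√(1/149 + 1/146) = 0.1982.
z* = 1.645; margin = 1.645 × 0.1982 = 0.3260.
Difference = 20.1 − 20.2 = -0.1000.
-0.1000 ± 0.3260 → (-0.43, 0.23).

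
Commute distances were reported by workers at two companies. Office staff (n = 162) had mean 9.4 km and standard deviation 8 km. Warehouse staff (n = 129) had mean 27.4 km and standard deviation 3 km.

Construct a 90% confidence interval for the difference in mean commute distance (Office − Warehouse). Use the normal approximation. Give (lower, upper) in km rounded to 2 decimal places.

SE₁ = s₁/√n₁ = 8/√162 = 0.6285; SE₂ = 3/√129 = 0.2641.
Independent samples, unequal variances: SE_diff = √(SE₁² + SE₂²) = √(0.39501225 + 0.06974881) = 0.6817.
z* = 1.645, so margin of error = 1.645 × 0.6817 = 1.1214.
Difference in means = 9.4 − 27.4 = -18.0000.
-18.0000 ± 1.1214 → (-19.12, -16.88).

(-19.12, -16.88)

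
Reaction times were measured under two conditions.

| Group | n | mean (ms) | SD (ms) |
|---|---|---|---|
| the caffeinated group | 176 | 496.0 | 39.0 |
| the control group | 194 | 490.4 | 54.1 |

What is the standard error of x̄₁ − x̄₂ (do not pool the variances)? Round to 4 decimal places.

SE₁ = s₁/√n₁ = 39.0/√176 = 2.9397; SE₂ = 54.1/√194 = 3.8842.
Independent samples, unequal variances: SE_diff = √(SE₁² + SE₂²) = √(8.64183609 + 15.08700964) = 4.8712.

4.8712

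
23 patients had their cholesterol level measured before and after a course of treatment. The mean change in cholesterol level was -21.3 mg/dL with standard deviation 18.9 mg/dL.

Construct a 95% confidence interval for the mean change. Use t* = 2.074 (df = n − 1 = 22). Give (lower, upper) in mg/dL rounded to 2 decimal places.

(-29.47, -13.13)

Paired design: SE = s_d/√n = 18.9/√23 = 3.9409.
t* = 2.074; margin of error = 2.074 × 3.9409 = 8.1734.
-21.3 ± 8.1734 → (-29.47, -13.13).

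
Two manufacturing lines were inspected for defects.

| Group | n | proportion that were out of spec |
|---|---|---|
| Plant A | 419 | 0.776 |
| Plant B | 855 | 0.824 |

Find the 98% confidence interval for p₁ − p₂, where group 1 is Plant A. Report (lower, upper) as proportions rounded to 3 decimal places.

The two standard errors are √(0.7760×0.2240/419) = 0.02037 and √(0.8240×0.1760/855) = 0.01302.
Because the samples are independent, SE_diff = √(0.02037² + 0.01302²) = 0.02418.
Using z* = 2.326 for 98%, ME = 2.326 × 0.02418 = 0.05624.
p̂₁ − p̂₂ = -0.0480; interval -0.0480 ± 0.05624 gives (-0.104, 0.008).

(-0.104, 0.008)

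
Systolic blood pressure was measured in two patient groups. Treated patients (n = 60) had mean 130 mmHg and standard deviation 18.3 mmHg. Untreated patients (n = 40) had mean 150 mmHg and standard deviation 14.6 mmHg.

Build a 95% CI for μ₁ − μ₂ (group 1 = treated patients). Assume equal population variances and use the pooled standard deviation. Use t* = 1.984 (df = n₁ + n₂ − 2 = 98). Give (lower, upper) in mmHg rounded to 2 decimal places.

Pooled variance s_p² = [59·18.3² + 39·14.6²] / (60+40−2) = 286.4464, so s_p = 16.9247.
SE_diff = s_p·√(1/n₁ + 1/n₂) = 16.9247·√(1/60 + 1/40) = 3.4547.
t* = 1.984; margin = 1.984 × 3.4547 = 6.8541.
Difference = 130 − 150 = -20.0000.
-20.0000 ± 6.8541 → (-26.85, -13.15).

(-26.85, -13.15)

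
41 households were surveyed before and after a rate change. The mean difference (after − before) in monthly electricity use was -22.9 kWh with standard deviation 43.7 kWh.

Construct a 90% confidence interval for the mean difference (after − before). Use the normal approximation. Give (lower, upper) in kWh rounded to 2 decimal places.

This is a matched-pairs design, so SE = s_d/√n = 43.7/√41 = 6.8248.
Margin = 1.645 × 6.8248 = 11.2268; the interval is -22.9 ± 11.2268 = (-34.13, -11.67).

(-34.13, -11.67)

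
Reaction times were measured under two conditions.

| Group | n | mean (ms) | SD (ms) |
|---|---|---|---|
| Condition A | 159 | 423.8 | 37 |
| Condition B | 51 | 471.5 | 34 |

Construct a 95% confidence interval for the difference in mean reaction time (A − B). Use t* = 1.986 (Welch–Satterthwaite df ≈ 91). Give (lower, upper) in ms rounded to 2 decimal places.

(-58.81, -36.59)

Standard errors of each mean: 37/√159 = 2.9343 and 34/√51 = 4.7610.
SE(x̄₁ − x̄₂) = √(2.9343² + 4.7610²) = 5.5926 for independent samples with unequal variances.
With t* = 1.986, the margin is 1.986 × 5.5926 = 11.1069.
x̄₁ − x̄₂ = 423.8 − 471.5 = -47.7000; the interval is -47.7000 ± 11.1069 = (-58.81, -36.59).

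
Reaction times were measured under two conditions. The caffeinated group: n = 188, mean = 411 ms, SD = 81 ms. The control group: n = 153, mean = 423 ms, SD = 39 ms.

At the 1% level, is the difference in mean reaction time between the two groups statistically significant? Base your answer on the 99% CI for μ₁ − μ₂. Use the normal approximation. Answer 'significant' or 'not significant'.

not significant

SE₁ = s₁/√n₁ = 81/√188 = 5.9075; SE₂ = 39/√153 = 3.1530.
Independent samples, unequal variances: SE_diff = √(SE₁² + SE₂²) = √(34.89855625 + 9.941409) = 6.6963.
z* = 2.576, so margin of error = 2.576 × 6.6963 = 17.2497.
Difference in means = 411 − 423 = -12.0000.
-12.0000 ± 17.2497 → (-29.2497, 5.2497).
The interval (-29.2497, 5.2497) contains 0, so the difference is not significant.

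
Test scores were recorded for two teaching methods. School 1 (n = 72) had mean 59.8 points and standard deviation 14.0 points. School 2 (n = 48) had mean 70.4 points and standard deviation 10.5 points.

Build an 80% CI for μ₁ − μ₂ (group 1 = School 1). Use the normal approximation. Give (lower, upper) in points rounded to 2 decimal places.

SE₁ = s₁/√n₁ = 14.0/√72 = 1.6499; SE₂ = 10.5/√48 = 1.5155.
Independent samples, unequal variances: SE_diff = √(SE₁² + SE₂²) = √(2.72217001 + 2.29674025) = 2.2403.
z* = 1.282, so margin of error = 1.282 × 2.2403 = 2.8721.
Difference in means = 59.8 − 70.4 = -10.6000.
-10.6000 ± 2.8721 → (-13.47, -7.73).

(-13.47, -7.73)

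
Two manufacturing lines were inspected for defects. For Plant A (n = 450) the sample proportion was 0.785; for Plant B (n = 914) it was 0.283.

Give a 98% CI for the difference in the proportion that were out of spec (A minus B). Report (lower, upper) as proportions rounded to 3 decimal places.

(0.445, 0.559)

SE₁ = √(p̂₁(1−p̂₁)/n₁) = √(0.7850·0.2150/450) = 0.01937; SE₂ = √(0.2830·0.7170/914) = 0.01490.
Independent samples: SE of the difference = √(SE₁² + SE₂²) = √(0.0003751969 + 0.00022201) = 0.02444.
z* for 98% confidence is 2.326, so the margin of error is 2.326 × 0.02444 = 0.05685.
Point estimate p̂₁ − p̂₂ = 0.7850 − 0.2830 = 0.5020.
0.5020 ± 0.05685 → (0.445, 0.559).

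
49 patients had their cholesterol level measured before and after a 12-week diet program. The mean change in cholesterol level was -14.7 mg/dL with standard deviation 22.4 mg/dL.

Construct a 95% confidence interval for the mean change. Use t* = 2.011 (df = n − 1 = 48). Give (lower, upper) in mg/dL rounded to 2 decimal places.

This is a matched-pairs design, so SE = s_d/√n = 22.4/√49 = 3.2000.
Margin = 2.011 × 3.2000 = 6.4352; the interval is -14.7 ± 6.4352 = (-21.14, -8.26).

(-21.14, -8.26)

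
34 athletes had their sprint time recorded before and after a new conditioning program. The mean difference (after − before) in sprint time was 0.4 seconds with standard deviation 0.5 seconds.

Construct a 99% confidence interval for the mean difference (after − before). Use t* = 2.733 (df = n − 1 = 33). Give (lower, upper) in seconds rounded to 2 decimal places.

Paired design: SE = s_d/√n = 0.5/√34 = 0.0857.
t* = 2.733; margin of error = 2.733 × 0.0857 = 0.2342.
0.4 ± 0.2342 → (0.17, 0.63).

(0.17, 0.63)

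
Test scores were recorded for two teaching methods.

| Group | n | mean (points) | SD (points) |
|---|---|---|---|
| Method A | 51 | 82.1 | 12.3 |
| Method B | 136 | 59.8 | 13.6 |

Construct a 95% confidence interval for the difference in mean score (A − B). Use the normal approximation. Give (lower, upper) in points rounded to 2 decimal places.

(18.22, 26.38)

SE₁ = s₁/√n₁ = 12.3/√51 = 1.7223; SE₂ = 13.6/√136 = 1.1662.
Independent samples, unequal variances: SE_diff = √(SE₁² + SE₂²) = √(2.96631729 + 1.36002244) = 2.0800.
z* = 1.960, so margin of error = 1.960 × 2.0800 = 4.0768.
Difference in means = 82.1 − 59.8 = 22.3000.
22.3000 ± 4.0768 → (18.22, 26.38).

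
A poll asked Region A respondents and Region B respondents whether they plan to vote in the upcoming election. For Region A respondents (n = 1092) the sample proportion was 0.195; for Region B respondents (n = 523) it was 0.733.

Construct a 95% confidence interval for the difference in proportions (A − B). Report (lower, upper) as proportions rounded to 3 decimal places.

(-0.583, -0.493)

Each SE is √(p̂(1−p̂)/n): √(0.1950·0.8050/1092) = 0.01199 and √(0.7330·0.2670/523) = 0.01934.
SE(p̂₁ − p̂₂) = √(SE₁² + SE₂²) = √(0.0001437601 + 0.0003740356) = 0.02276, since the two samples are independent.
At 95% confidence z* = 1.960; margin = 1.960 × 0.02276 = 0.04461.
The difference is 0.1950 − 0.7330 = -0.5380, so the interval is -0.5380 ± 0.04461 = (-0.583, -0.493).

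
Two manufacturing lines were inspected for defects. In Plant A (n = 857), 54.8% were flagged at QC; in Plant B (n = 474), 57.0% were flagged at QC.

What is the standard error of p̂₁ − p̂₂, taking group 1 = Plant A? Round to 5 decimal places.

The two standard errors are √(0.5480×0.4520/857) = 0.01700 and √(0.5700×0.4300/474) = 0.02274.
Because the samples are independent, SE_diff = √(0.01700² + 0.02274²) = 0.02839.

0.02839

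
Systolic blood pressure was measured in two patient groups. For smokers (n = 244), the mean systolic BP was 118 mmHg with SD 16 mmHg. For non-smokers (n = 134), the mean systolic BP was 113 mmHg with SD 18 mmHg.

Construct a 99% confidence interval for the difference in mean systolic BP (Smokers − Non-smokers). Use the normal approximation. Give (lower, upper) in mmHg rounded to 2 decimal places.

Per-group SEs: s₁/√n₁ = 16/√244 = 1.0243, s₂/√n₂ = 18/√134 = 1.5550.
Unpooled SE of the difference: √(1.04919049 + 2.418025) = 1.8620.
Margin of error = z* · SE = 2.576 × 1.8620 = 4.7965.
x̄₁ − x̄₂ = 118 − 113 = 5.0000.
CI: 5.0000 ± 4.7965 = (0.20, 9.80).

(0.20, 9.80)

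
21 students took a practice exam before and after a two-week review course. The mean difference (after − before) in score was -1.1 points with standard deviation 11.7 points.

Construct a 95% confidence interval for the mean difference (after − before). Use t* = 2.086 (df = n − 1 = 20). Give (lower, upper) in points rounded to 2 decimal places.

This is a matched-pairs design, so SE = s_d/√n = 11.7/√21 = 2.5531.
Margin = 2.086 × 2.5531 = 5.3258; the interval is -1.1 ± 5.3258 = (-6.43, 4.23).

(-6.43, 4.23)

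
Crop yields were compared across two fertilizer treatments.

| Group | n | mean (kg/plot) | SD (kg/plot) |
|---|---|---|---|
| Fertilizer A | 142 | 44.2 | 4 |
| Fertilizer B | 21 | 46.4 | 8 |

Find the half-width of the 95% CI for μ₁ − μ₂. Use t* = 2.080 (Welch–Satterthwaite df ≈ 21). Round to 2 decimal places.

3.70

SE₁ = s₁/√n₁ = 4/√142 = 0.3357; SE₂ = 8/√21 = 1.7457.
Independent samples, unequal variances: SE_diff = √(SE₁² + SE₂²) = √(0.11269449 + 3.04746849) = 1.7777.
t* = 2.080, so margin of error = 2.080 × 1.7777 = 3.6976.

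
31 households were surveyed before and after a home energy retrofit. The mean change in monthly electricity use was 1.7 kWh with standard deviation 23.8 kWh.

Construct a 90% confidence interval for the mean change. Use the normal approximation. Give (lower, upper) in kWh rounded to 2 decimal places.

Paired design: SE = s_d/√n = 23.8/√31 = 4.2746.
z* = 1.645; margin of error = 1.645 × 4.2746 = 7.0317.
1.7 ± 7.0317 → (-5.33, 8.73).

(-5.33, 8.73)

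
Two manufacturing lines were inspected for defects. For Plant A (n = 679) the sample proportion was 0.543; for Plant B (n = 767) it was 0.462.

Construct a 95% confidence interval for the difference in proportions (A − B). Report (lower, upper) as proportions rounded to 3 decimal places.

(0.030, 0.132)

SE₁ = √(p̂₁(1−p̂₁)/n₁) = √(0.5430·0.4570/679) = 0.01912; SE₂ = √(0.4620·0.5380/767) = 0.01800.
Independent samples: SE of the difference = √(SE₁² + SE₂²) = √(0.0003655744 + 0.000324) = 0.02626.
z* for 95% confidence is 1.960, so the margin of error is 1.960 × 0.02626 = 0.05147.
Point estimate p̂₁ − p̂₂ = 0.5430 − 0.4620 = 0.0810.
0.0810 ± 0.05147 → (0.030, 0.132).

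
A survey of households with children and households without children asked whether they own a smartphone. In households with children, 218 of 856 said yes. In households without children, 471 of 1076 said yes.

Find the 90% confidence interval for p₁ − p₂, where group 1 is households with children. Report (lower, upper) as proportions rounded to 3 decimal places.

First, p̂₁ = 218/856 = 0.2547; p̂₂ = 471/1076 = 0.4377.
The two standard errors are √(0.2547×0.7453/856) = 0.01489 and √(0.4377×0.5623/1076) = 0.01512.
Because the samples are independent, SE_diff = √(0.01489² + 0.01512²) = 0.02122.
Using z* = 1.645 for 90%, ME = 1.645 × 0.02122 = 0.03491.
p̂₁ − p̂₂ = -0.1830; interval -0.1830 ± 0.03491 gives (-0.218, -0.148).

(-0.218, -0.148)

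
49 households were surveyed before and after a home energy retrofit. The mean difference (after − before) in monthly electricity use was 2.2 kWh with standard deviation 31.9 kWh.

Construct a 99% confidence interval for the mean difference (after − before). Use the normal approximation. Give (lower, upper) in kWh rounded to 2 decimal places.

(-9.54, 13.94)

Paired design: SE = s_d/√n = 31.9/√49 = 4.5571.
z* = 2.576; margin of error = 2.576 × 4.5571 = 11.7391.
2.2 ± 11.7391 → (-9.54, 13.94).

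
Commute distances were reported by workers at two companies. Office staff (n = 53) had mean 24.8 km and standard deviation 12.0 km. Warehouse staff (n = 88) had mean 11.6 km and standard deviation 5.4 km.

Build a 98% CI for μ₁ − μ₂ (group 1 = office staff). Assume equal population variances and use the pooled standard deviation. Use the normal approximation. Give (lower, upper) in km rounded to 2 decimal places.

s_p = √[((n₁−1)s₁² + (n₂−1)s₂²)/(n₁+n₂−2)] = √[(52·12.0² + 87·5.4²)/139] = 8.4925.
SE = 8.4925·√(1/53 + 1/88) = 1.4766.
With z* = 2.326, margin = 2.326 × 1.4766 = 3.4346.
x̄₁ − x̄₂ = 24.8 − 11.6 = 13.2000; interval 13.2000 ± 3.4346 = (9.77, 16.63).

(9.77, 16.63)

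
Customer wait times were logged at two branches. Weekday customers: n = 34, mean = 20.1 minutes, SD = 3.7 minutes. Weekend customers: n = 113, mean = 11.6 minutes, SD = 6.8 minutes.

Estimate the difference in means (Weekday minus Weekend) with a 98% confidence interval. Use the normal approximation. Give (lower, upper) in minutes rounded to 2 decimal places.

(6.40, 10.60)

Standard errors of each mean: 3.7/√34 = 0.6345 and 6.8/√113 = 0.6397.
SE(x̄₁ − x̄₂) = √(0.6345² + 0.6397²) = 0.9010 for independent samples with unequal variances.
With z* = 2.326, the margin is 2.326 × 0.9010 = 2.0957.
x̄₁ − x̄₂ = 20.1 − 11.6 = 8.5000; the interval is 8.5000 ± 2.0957 = (6.40, 10.60).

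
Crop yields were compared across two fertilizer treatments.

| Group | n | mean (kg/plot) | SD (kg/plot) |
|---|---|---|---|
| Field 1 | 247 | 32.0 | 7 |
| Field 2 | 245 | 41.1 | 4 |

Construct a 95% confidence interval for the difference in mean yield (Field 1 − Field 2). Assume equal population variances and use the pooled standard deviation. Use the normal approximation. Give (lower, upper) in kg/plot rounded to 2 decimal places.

Pooled variance s_p² = [246·7² + 244·4²] / (247+245−2) = 32.5673, so s_p = 5.7068.
SE_diff = s_p·√(1/n₁ + 1/n₂) = 5.7068·√(1/247 + 1/245) = 0.5146.
z* = 1.960; margin = 1.960 × 0.5146 = 1.0086.
Difference = 32.0 − 41.1 = -9.1000.
-9.1000 ± 1.0086 → (-10.11, -8.09).

(-10.11, -8.09)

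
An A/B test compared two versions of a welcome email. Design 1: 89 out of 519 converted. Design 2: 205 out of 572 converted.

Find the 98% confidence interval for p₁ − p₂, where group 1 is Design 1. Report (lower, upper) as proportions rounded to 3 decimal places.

First, p̂₁ = 89/519 = 0.1715; p̂₂ = 205/572 = 0.3584.
The two standard errors are √(0.1715×0.8285/519) = 0.01655 and √(0.3584×0.6416/572) = 0.02005.
Because the samples are independent, SE_diff = √(0.01655² + 0.02005²) = 0.02600.
Using z* = 2.326 for 98%, ME = 2.326 × 0.02600 = 0.06048.
p̂₁ − p̂₂ = -0.1869; interval -0.1869 ± 0.06048 gives (-0.247, -0.126).

(-0.247, -0.126)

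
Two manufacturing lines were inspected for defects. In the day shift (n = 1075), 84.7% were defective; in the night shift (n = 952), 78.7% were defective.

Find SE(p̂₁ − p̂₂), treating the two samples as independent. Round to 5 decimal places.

0.01722

The two standard errors are √(0.8470×0.1530/1075) = 0.01098 and √(0.7870×0.2130/952) = 0.01327.
Because the samples are independent, SE_diff = √(0.01098² + 0.01327²) = 0.01722.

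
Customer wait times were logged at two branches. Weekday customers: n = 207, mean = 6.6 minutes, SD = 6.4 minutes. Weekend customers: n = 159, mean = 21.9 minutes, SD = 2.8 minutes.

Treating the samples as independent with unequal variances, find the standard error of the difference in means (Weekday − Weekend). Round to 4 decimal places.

0.4972

Standard errors of each mean: 6.4/√207 = 0.4448 and 2.8/√159 = 0.2221.
SE(x̄₁ − x̄₂) = √(0.4448² + 0.2221²) = 0.4972 for independent samples with unequal variances.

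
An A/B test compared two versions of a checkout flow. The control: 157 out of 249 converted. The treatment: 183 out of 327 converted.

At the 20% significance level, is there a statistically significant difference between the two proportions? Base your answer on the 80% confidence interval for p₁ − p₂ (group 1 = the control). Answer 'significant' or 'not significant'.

significant

First, p̂₁ = 157/249 = 0.6305; p̂₂ = 183/327 = 0.5596.
The two standard errors are √(0.6305×0.3695/249) = 0.03059 and √(0.5596×0.4404/327) = 0.02745.
Because the samples are independent, SE_diff = √(0.03059² + 0.02745²) = 0.04110.
Using z* = 1.282 for 80%, ME = 1.282 × 0.04110 = 0.05269.
p̂₁ − p̂₂ = 0.0709; interval 0.0709 ± 0.05269 gives (0.01821, 0.12359).
The interval (0.01821, 0.12359) does not contain 0, so the difference is significant.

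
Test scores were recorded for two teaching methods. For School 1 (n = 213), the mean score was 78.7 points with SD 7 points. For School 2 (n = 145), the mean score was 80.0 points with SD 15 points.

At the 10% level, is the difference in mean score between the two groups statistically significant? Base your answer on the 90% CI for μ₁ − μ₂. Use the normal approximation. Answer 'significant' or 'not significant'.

not significant

SE₁ = s₁/√n₁ = 7/√213 = 0.4796; SE₂ = 15/√145 = 1.2457.
Independent samples, unequal variances: SE_diff = √(SE₁² + SE₂²) = √(0.23001616 + 1.55176849) = 1.3348.
z* = 1.645, so margin of error = 1.645 × 1.3348 = 2.1957.
Difference in means = 78.7 − 80.0 = -1.3000.
-1.3000 ± 2.1957 → (-3.4957, 0.8957).
The interval (-3.4957, 0.8957) contains 0, so the difference is not significant.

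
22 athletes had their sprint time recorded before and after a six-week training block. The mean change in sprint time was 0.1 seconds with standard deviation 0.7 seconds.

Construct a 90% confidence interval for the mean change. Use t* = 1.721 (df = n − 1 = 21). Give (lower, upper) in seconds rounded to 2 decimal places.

This is a matched-pairs design, so SE = s_d/√n = 0.7/√22 = 0.1492.
Margin = 1.721 × 0.1492 = 0.2568; the interval is 0.1 ± 0.2568 = (-0.16, 0.36).

(-0.16, 0.36)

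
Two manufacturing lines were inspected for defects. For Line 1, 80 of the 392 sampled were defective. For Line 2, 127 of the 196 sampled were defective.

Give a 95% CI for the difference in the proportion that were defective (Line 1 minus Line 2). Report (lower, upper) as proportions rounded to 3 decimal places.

(-0.522, -0.366)

First, p̂₁ = 80/392 = 0.2041; p̂₂ = 127/196 = 0.6480.
The two standard errors are √(0.2041×0.7959/392) = 0.02036 and √(0.6480×0.3520/196) = 0.03411.
Because the samples are independent, SE_diff = √(0.02036² + 0.03411²) = 0.03972.
Using z* = 1.960 for 95%, ME = 1.960 × 0.03972 = 0.07785.
p̂₁ − p̂₂ = -0.4439; interval -0.4439 ± 0.07785 gives (-0.522, -0.366).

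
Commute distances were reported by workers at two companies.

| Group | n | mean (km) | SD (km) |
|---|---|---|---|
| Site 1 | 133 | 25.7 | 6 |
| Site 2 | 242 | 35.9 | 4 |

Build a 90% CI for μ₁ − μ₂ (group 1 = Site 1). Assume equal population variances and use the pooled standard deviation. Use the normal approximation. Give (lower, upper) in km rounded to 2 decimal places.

(-11.05, -9.35)

Pooled variance s_p² = [132·6² + 241·4²] / (133+242−2) = 23.0777, so s_p = 4.8039.
SE_diff = s_p·√(1/n₁ + 1/n₂) = 4.8039·√(1/133 + 1/242) = 0.5185.
z* = 1.645; margin = 1.645 × 0.5185 = 0.8529.
Difference = 25.7 − 35.9 = -10.2000.
-10.2000 ± 0.8529 → (-11.05, -9.35).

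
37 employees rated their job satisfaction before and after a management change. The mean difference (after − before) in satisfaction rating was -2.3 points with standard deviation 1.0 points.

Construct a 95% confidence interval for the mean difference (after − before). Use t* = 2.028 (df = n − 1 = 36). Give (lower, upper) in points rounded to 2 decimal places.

This is a matched-pairs design, so SE = s_d/√n = 1.0/√37 = 0.1644.
Margin = 2.028 × 0.1644 = 0.3334; the interval is -2.3 ± 0.3334 = (-2.63, -1.97).

(-2.63, -1.97)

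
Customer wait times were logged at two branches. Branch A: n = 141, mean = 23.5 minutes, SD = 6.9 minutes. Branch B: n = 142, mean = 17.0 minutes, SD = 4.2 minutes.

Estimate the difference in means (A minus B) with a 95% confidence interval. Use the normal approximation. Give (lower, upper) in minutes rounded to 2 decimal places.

SE₁ = s₁/√n₁ = 6.9/√141 = 0.5811; SE₂ = 4.2/√142 = 0.3525.
Independent samples, unequal variances: SE_diff = √(SE₁² + SE₂²) = √(0.33767721 + 0.12425625) = 0.6797.
z* = 1.960, so margin of error = 1.960 × 0.6797 = 1.3322.
Difference in means = 23.5 − 17.0 = 6.5000.
6.5000 ± 1.3322 → (5.17, 7.83).

(5.17, 7.83)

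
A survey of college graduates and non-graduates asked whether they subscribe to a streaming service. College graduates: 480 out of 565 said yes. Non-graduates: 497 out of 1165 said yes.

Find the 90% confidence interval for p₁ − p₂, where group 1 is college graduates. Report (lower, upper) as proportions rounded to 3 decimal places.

p̂₁ = 480/565 = 0.8496 and p̂₂ = 497/1165 = 0.4266.
SE₁ = √(p̂₁(1−p̂₁)/n₁) = √(0.8496·0.1504/565) = 0.01504; SE₂ = √(0.4266·0.5734/1165) = 0.01449.
Independent samples: SE of the difference = √(SE₁² + SE₂²) = √(0.0002262016 + 0.0002099601) = 0.02088.
z* for 90% confidence is 1.645, so the margin of error is 1.645 × 0.02088 = 0.03435.
Point estimate p̂₁ − p̂₂ = 0.8496 − 0.4266 = 0.4230.
0.4230 ± 0.03435 → (0.389, 0.457).

(0.389, 0.457)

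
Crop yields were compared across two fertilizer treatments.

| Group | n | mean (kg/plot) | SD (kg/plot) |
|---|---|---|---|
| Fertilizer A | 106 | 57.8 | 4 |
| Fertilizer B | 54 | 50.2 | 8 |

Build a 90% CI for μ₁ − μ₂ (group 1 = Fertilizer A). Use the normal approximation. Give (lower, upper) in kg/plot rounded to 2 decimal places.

(5.70, 9.50)

Standard errors of each mean: 4/√106 = 0.3885 and 8/√54 = 1.0887.
SE(x̄₁ − x̄₂) = √(0.3885² + 1.0887²) = 1.1559 for independent samples with unequal variances.
With z* = 1.645, the margin is 1.645 × 1.1559 = 1.9015.
x̄₁ − x̄₂ = 57.8 − 50.2 = 7.6000; the interval is 7.6000 ± 1.9015 = (5.70, 9.50).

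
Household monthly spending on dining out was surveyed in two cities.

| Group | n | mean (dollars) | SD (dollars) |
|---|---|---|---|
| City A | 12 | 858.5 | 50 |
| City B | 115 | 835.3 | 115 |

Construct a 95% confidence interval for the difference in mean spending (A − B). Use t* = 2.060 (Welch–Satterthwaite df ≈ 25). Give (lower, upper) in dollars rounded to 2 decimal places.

Standard errors of each mean: 50/√12 = 14.4338 and 115/√115 = 10.7238.
SE(x̄₁ − x̄₂) = √(14.4338² + 10.7238²) = 17.9815 for independent samples with unequal variances.
With t* = 2.060, the margin is 2.060 × 17.9815 = 37.0419.
x̄₁ − x̄₂ = 858.5 − 835.3 = 23.2000; the interval is 23.2000 ± 37.0419 = (-13.84, 60.24).

(-13.84, 60.24)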